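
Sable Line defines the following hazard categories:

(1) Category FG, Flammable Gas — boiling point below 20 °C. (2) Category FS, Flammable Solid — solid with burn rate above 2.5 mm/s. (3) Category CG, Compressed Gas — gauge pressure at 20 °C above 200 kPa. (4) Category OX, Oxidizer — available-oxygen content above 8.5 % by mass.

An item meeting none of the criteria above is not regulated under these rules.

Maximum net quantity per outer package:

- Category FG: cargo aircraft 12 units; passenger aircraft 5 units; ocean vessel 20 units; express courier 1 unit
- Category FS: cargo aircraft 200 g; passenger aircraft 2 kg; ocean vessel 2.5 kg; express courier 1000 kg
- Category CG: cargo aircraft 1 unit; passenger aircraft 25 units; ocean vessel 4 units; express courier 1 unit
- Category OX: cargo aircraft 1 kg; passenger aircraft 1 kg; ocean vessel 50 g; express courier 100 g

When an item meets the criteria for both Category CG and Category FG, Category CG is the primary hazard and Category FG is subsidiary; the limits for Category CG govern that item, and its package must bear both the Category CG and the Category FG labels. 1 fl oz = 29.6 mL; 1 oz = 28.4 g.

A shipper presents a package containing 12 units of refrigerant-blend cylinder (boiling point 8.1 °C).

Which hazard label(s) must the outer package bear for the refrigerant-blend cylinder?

Refrigerant-blend cylinder: boiling point 8.1 °C < 20 °C → Category FG (Flammable Gas).
Only the Category FG label is required.

Category FG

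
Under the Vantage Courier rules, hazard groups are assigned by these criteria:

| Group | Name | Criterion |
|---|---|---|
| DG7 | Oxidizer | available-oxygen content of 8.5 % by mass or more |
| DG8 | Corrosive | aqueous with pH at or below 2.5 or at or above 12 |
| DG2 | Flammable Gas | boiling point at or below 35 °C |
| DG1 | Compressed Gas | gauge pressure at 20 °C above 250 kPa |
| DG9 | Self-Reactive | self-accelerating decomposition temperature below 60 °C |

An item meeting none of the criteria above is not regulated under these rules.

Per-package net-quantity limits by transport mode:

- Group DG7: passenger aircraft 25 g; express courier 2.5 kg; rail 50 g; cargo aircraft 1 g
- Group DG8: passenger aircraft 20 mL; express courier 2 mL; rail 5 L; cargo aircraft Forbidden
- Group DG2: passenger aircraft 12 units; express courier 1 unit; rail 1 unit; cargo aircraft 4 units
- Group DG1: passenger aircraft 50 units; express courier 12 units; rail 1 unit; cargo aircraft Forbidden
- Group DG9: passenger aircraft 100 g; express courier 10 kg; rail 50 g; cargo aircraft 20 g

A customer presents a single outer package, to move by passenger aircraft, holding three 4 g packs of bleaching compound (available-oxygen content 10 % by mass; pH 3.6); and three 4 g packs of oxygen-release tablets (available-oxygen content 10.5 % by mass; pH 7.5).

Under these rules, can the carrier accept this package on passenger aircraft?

Bleaching compound: available-oxygen content 10 % by mass ≥ 8.5 % by mass → Group DG7 (Oxidizer).
With available-oxygen content 10.5 % by mass (≥ 8.5 % by mass), the oxygen-release tablets fall in Group DG7.
Group DG7 net quantity: (three 4 g packs = 12 g) + (three 4 g packs = 12 g) = 24 g.
24 g ≤ 25 g (passenger aircraft limit, Group DG7) — within limit.

Yes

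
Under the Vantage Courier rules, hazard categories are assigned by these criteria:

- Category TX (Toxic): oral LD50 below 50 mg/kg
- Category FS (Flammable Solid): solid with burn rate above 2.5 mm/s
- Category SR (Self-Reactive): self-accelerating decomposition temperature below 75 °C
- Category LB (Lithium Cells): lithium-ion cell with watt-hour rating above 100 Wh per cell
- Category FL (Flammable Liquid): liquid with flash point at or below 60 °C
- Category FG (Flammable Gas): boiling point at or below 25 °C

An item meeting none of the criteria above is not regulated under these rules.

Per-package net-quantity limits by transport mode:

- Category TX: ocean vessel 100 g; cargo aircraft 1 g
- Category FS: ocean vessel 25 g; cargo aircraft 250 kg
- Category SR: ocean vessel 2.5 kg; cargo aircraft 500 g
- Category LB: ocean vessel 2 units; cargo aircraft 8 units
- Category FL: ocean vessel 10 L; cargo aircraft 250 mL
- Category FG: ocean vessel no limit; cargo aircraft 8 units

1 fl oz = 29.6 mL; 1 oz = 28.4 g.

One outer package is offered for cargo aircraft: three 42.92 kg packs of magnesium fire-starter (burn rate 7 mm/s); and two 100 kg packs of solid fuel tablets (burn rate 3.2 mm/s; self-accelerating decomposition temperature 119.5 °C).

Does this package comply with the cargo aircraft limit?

Burn rate 7 mm/s meets the Category FS criterion (Flammable Solid), so the magnesium fire-starter is Category FS.
With burn rate 3.2 mm/s (> 2.5 mm/s), the solid fuel tablets fall in Category FS.
Total Category FS: (three 42.92 kg packs = 128.76 kg) + (two 100 kg packs = 200 kg) = 328.76 kg.
That exceeds the Category FS cargo aircraft limit of 250 kg.

No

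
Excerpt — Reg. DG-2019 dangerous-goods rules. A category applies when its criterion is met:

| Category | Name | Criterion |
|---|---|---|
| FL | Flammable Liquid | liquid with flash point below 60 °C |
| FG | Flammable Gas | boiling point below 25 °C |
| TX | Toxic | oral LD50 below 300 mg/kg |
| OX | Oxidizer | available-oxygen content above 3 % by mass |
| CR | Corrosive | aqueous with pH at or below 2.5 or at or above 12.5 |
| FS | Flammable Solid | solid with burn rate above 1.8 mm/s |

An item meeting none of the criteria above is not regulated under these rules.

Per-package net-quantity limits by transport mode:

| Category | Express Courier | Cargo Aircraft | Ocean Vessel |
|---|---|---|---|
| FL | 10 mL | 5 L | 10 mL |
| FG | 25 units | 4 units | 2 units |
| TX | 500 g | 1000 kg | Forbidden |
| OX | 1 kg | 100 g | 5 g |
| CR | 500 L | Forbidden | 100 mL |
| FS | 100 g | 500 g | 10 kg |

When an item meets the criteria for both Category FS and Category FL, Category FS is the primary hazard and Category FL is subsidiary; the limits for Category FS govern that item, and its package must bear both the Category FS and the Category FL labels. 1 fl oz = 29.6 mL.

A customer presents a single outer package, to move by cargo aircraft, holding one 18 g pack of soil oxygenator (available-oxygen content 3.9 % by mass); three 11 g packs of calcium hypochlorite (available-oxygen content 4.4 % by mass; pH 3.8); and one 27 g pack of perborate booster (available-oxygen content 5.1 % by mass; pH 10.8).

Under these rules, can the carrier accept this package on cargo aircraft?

Yes

The soil oxygenator has available-oxygen content 3.9 % by mass, which is > 3 % by mass, so it is Category OX (Oxidizer).
Available-oxygen content 4.4 % by mass meets the Category OX criterion (Oxidizer), so the calcium hypochlorite is Category OX.
Perborate booster: available-oxygen content 5.1 % by mass > 3 % by mass → Category OX (Oxidizer).
Category OX net quantity: 18 g + (three 11 g packs = 33 g) + 27 g = 78 g.
78 g ≤ 100 g (cargo aircraft limit, Category OX) — within limit.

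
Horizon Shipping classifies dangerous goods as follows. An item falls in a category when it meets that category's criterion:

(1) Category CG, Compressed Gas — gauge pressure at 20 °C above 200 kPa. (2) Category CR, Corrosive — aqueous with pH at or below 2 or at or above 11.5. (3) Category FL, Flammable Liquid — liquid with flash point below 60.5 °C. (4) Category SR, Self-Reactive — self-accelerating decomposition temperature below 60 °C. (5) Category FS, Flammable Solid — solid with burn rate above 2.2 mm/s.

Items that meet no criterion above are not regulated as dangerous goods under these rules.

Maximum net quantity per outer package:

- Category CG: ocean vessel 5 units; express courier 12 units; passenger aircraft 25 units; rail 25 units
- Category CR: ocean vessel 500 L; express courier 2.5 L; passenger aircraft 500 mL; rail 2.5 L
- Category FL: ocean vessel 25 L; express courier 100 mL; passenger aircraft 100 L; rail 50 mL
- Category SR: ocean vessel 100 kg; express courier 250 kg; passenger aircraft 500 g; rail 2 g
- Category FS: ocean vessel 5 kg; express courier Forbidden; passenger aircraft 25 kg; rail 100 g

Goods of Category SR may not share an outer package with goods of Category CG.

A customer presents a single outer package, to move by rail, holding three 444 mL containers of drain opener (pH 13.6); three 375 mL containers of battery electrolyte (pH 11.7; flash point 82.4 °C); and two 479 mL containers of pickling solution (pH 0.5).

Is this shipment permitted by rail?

No

With pH 13.6 (≥ 11.5), the drain opener falls in Category CR.
The battery electrolyte has pH 11.7, which is ≥ 11.5, so it is Category CR (Corrosive).
Pickling solution: pH 0.5 ≤ 2 → Category CR (Corrosive).
Total Category CR: (three 444 mL containers = 1.332 L) + (three 375 mL containers = 1.125 L) + (two 479 mL containers = 958 mL) = 3.415 L.
That exceeds the Category CR rail limit of 2.5 L.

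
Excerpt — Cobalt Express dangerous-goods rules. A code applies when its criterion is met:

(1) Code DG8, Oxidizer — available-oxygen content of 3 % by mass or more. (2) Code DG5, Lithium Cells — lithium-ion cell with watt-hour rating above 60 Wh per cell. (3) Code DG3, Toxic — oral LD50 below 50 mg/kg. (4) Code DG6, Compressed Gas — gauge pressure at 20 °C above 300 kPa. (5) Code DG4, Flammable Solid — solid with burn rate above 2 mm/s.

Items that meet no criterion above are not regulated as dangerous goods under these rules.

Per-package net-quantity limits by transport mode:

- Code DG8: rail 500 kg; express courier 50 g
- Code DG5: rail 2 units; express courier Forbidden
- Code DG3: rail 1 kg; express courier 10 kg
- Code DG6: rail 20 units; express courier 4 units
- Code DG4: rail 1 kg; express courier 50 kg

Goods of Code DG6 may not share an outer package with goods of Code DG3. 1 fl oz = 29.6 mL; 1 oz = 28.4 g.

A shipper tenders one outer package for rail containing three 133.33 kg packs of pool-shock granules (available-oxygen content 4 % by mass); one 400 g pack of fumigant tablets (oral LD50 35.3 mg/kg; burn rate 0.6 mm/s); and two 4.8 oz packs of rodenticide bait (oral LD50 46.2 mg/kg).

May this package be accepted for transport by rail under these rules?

Available-oxygen content 4 % by mass meets the Code DG8 criterion (Oxidizer), so the pool-shock granules are Code DG8.
The fumigant tablets have oral LD50 35.3 mg/kg, which is < 50 mg/kg, so they are Code DG3 (Toxic).
The rodenticide bait has oral LD50 46.2 mg/kg, which is < 50 mg/kg, so it is Code DG3 (Toxic).
Code DG8 quantity: three 133.33 kg packs = 399.99 kg.
399.99 kg is within the rail limit of 500 kg for Code DG8.
Code DG3 net quantity: 400 g + (two 4.8 oz packs = 272.64 g) = 672.64 g.
672.64 g is within the rail limit of 1 kg for Code DG3.
The segregation rule (Code DG6 with Code DG3) does not apply to Code DG8 with Code DG3.
Every hazard code is within its rail limit and no segregation rule is violated.

Yes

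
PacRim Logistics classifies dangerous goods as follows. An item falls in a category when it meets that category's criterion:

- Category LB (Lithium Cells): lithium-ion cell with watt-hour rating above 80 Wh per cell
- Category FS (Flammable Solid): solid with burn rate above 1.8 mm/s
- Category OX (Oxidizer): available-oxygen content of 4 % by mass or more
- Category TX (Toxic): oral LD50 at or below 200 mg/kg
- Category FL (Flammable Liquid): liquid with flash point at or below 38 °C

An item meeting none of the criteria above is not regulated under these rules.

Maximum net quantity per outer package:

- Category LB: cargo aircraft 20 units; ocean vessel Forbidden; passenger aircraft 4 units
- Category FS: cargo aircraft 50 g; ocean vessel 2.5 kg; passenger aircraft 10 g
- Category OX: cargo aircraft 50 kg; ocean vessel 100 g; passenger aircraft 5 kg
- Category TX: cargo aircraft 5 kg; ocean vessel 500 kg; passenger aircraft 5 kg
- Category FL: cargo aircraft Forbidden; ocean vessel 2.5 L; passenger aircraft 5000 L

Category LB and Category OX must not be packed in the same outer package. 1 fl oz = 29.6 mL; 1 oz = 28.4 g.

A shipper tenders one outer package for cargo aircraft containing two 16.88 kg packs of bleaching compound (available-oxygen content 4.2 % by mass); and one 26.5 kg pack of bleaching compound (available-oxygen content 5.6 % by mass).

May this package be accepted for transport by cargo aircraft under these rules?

The bleaching compound has available-oxygen content 4.2 % by mass, which is ≥ 4 % by mass, so it is Category OX (Oxidizer).
Bleaching compound: available-oxygen content 5.6 % by mass ≥ 4 % by mass → Category OX (Oxidizer).
Total Category OX: (two 16.88 kg packs = 33.76 kg) + 26.5 kg = 60.26 kg.
60.26 kg exceeds the cargo aircraft limit of 50 kg for Category OX.

No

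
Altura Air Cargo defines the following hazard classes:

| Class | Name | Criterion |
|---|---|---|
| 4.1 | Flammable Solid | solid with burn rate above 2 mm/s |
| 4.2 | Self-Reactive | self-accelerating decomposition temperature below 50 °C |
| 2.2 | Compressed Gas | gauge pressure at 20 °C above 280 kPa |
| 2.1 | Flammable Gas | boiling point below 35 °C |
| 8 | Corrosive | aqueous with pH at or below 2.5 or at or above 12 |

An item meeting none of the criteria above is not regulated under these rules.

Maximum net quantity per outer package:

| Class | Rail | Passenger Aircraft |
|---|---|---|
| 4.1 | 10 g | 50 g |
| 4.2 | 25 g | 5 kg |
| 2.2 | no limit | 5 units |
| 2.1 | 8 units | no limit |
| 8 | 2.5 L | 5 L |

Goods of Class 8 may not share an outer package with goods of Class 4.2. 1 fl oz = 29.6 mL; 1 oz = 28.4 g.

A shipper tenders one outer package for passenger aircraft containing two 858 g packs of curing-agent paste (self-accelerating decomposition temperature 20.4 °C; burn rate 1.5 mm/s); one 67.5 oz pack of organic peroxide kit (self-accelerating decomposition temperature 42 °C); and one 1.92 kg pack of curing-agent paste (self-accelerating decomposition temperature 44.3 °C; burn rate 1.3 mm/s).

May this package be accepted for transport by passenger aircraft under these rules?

No

With self-accelerating decomposition temperature 20.4 °C (< 50 °C), the curing-agent paste falls in Class 4.2.
The organic peroxide kit has self-accelerating decomposition temperature 42 °C, which is < 50 °C, so it is Class 4.2 (Self-Reactive).
Curing-agent paste: self-accelerating decomposition temperature 44.3 °C < 50 °C → Class 4.2 (Self-Reactive).
Total Class 4.2: (two 858 g packs = 1.716 kg) + (one 67.5 oz pack = 1.917 kg) + 1.92 kg = 5.553 kg.
5.553 kg exceeds the passenger aircraft limit of 5 kg for Class 4.2.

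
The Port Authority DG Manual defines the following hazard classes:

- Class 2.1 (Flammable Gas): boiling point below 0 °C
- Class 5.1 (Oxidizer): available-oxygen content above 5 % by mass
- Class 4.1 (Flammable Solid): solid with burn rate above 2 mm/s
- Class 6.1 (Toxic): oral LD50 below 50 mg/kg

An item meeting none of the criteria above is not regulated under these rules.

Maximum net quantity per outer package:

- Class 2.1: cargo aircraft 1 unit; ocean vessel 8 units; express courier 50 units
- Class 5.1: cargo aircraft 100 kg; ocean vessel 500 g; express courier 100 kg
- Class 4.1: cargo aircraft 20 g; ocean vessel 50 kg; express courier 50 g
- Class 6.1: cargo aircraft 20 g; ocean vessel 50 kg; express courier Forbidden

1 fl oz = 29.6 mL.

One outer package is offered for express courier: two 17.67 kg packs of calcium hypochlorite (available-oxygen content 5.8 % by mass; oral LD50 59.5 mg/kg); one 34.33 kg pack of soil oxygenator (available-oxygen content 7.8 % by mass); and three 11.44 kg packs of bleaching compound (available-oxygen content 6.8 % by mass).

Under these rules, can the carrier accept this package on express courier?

No

Calcium hypochlorite: available-oxygen content 5.8 % by mass > 5 % by mass → Class 5.1 (Oxidizer).
Available-oxygen content 7.8 % by mass meets the Class 5.1 criterion (Oxidizer), so the soil oxygenator is Class 5.1.
The bleaching compound has available-oxygen content 6.8 % by mass, which is > 5 % by mass, so it is Class 5.1 (Oxidizer).
Total Class 5.1: (two 17.67 kg packs = 35.34 kg) + 34.33 kg + (three 11.44 kg packs = 34.32 kg) = 103.99 kg.
103.99 kg exceeds the express courier limit of 100 kg for Class 5.1.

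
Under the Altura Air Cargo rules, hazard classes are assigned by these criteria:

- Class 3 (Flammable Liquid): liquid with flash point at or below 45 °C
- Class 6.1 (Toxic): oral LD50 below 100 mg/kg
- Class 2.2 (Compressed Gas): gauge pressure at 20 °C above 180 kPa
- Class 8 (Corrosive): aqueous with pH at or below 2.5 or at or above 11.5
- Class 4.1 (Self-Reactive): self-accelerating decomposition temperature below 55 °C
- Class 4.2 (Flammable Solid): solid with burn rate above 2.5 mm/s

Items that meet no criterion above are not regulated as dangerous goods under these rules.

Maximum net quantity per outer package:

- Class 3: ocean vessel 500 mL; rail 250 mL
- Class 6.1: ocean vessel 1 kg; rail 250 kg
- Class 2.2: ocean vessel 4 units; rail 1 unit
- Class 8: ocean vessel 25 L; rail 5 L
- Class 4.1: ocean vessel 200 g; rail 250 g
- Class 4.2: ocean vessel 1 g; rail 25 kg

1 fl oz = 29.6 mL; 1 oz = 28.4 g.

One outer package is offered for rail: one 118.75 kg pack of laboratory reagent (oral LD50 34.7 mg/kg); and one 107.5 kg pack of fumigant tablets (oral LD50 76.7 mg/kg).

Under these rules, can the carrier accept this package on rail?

Yes

Oral LD50 34.7 mg/kg meets the Class 6.1 criterion (Toxic), so the laboratory reagent is Class 6.1.
With oral LD50 76.7 mg/kg (< 100 mg/kg), the fumigant tablets fall in Class 6.1.
Class 6.1 net quantity: 118.75 kg + 107.5 kg = 226.25 kg.
226.25 kg ≤ 250 kg (rail limit, Class 6.1) — within limit.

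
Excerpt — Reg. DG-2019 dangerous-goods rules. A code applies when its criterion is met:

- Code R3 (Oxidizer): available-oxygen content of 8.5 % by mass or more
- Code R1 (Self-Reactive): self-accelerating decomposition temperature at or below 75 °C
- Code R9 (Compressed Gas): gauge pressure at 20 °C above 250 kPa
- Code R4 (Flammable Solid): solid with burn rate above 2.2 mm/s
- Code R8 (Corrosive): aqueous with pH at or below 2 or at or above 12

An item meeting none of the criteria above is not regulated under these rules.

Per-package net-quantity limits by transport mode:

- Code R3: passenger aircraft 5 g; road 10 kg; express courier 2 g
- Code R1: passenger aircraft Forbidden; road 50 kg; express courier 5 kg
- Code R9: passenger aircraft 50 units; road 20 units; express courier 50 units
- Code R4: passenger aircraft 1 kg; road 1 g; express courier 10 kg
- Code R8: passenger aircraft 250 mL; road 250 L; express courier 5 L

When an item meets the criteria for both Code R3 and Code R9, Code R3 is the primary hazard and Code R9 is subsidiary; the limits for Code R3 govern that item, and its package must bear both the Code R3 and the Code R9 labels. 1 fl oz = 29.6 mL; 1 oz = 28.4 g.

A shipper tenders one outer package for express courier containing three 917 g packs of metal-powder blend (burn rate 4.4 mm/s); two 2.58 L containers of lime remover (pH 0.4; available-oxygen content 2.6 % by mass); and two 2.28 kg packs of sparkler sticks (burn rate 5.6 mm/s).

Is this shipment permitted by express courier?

No

Burn rate 4.4 mm/s meets the Code R4 criterion (Flammable Solid), so the metal-powder blend is Code R4.
pH 0.4 meets the Code R8 criterion (Corrosive), so the lime remover is Code R8.
With burn rate 5.6 mm/s (> 2.2 mm/s), the sparkler sticks fall in Code R4.
Code R4 net quantity: (three 917 g packs = 2.751 kg) + (two 2.28 kg packs = 4.56 kg) = 7.311 kg.
That is within the Code R4 express courier limit of 10 kg.
Code R8 quantity: two 2.58 L containers = 5.16 L.
5.16 L > 5 L (express courier limit, Code R8) — over the limit.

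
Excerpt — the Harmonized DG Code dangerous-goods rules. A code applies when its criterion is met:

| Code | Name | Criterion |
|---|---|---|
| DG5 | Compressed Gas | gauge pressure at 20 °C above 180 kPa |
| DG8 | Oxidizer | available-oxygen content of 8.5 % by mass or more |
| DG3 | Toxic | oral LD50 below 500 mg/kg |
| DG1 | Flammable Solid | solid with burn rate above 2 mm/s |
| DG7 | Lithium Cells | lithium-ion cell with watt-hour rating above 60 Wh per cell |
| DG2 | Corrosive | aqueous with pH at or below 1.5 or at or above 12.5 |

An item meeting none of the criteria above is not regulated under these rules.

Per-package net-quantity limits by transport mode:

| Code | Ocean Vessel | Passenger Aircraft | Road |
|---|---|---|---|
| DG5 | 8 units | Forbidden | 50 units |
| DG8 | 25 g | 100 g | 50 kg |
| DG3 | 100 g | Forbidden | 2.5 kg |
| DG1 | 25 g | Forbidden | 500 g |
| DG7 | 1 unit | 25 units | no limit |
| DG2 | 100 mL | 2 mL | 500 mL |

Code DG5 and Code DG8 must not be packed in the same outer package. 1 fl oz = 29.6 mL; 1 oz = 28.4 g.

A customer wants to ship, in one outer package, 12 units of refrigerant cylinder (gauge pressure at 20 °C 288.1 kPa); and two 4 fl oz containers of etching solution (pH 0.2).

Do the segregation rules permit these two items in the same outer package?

With gauge pressure at 20 °C 288.1 kPa (> 180 kPa), the refrigerant cylinder falls in Code DG5.
With pH 0.2 (≤ 1.5), the etching solution falls in Code DG2.
No segregation rule bars Code DG5 with Code DG2.

Yes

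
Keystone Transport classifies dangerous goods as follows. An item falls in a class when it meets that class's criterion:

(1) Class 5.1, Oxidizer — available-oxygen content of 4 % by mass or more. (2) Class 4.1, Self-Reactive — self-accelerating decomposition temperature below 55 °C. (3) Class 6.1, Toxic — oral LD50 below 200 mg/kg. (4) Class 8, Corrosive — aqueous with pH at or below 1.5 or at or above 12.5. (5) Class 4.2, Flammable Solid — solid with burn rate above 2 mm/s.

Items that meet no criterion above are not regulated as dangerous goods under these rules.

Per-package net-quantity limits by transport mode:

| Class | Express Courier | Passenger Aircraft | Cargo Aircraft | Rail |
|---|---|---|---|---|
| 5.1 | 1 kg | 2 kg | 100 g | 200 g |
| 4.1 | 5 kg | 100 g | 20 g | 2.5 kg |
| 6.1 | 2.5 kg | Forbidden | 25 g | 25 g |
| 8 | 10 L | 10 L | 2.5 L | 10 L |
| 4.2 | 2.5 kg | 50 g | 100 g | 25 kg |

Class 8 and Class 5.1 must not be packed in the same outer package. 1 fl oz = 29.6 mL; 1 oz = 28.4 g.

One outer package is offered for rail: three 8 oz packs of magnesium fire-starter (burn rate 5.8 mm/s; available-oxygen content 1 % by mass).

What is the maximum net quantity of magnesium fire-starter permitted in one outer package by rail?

The magnesium fire-starter has burn rate 5.8 mm/s, which is > 2 mm/s, so it is Class 4.2 (Flammable Solid).
The rail limit for Class 4.2 is 25 kg.

25 kg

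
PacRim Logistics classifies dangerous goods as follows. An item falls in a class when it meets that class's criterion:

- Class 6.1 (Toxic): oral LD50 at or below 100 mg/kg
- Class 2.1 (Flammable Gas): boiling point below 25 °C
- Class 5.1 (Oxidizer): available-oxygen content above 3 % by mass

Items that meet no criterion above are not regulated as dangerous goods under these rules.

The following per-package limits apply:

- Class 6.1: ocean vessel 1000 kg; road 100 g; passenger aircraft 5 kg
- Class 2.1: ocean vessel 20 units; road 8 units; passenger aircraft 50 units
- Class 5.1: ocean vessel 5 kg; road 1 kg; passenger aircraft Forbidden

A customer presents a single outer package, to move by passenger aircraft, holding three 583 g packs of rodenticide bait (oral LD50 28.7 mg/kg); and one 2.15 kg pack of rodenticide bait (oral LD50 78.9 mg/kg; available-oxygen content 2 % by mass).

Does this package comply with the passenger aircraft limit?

Oral LD50 28.7 mg/kg meets the Class 6.1 criterion (Toxic), so the rodenticide bait is Class 6.1.
With oral LD50 78.9 mg/kg (≤ 100 mg/kg), the rodenticide bait falls in Class 6.1.
Total Class 6.1: (three 583 g packs = 1.749 kg) + 2.15 kg = 3.899 kg.
3.899 kg ≤ 5 kg (passenger aircraft limit, Class 6.1) — within limit.

Yes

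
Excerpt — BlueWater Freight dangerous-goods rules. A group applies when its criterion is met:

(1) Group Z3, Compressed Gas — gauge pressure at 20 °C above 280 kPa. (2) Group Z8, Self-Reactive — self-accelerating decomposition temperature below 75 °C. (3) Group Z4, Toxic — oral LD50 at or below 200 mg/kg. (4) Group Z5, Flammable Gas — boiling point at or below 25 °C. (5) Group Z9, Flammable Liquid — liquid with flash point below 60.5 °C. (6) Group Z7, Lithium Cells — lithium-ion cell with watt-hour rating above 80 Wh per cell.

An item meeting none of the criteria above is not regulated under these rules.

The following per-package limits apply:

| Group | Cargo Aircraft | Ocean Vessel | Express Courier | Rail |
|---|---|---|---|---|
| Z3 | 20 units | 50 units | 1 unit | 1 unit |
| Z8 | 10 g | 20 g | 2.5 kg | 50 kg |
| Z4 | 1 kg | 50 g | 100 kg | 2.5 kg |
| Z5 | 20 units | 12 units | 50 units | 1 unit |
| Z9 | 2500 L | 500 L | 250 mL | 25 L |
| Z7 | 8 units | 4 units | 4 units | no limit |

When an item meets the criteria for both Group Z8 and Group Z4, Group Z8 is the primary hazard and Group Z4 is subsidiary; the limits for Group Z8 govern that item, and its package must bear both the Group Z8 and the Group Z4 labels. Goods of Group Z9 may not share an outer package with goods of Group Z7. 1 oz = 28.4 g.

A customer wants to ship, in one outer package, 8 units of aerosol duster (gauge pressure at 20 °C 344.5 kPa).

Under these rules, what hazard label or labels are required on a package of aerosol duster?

Group Z3

Gauge pressure at 20 °C 344.5 kPa meets the Group Z3 criterion (Compressed Gas), so the aerosol duster is Group Z3.
Only the Group Z3 label is required.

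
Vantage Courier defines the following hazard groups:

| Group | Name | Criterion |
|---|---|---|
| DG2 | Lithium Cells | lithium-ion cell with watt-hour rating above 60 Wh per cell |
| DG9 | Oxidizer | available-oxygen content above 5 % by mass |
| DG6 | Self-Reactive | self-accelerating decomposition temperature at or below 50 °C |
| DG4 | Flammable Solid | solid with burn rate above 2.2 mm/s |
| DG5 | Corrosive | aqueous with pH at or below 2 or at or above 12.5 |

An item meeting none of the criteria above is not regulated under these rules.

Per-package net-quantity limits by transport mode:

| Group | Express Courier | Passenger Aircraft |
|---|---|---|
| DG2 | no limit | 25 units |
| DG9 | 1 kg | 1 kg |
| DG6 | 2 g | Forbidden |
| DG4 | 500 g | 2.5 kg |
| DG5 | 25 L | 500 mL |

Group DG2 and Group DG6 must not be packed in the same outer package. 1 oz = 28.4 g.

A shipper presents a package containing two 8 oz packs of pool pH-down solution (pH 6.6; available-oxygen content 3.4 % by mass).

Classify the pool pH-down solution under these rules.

Not regulated

available-oxygen content 3.4 % by mass is not above 5 % by mass, so Group DG9 does not apply.
pH 6.6 is between 2 and 12.5, so Group DG5 does not apply.
No criterion is met, so the item is not regulated.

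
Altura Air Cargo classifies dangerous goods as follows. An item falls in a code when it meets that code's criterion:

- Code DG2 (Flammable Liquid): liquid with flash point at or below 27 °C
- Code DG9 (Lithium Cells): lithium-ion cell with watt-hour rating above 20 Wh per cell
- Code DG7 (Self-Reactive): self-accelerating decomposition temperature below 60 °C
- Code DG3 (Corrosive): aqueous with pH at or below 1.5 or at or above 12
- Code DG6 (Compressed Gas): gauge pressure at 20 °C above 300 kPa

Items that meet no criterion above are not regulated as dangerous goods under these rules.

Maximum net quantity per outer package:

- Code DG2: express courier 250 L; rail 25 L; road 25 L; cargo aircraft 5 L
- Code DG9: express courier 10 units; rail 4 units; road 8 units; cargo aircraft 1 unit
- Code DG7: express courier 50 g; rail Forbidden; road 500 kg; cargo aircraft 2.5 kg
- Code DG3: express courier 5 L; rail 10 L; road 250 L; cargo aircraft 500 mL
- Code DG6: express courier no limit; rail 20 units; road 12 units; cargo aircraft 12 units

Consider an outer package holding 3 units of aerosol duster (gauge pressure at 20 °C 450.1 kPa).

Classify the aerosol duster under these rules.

The aerosol duster has gauge pressure at 20 °C 450.1 kPa, which is > 300 kPa, so it is Code DG6 (Compressed Gas).

Code DG6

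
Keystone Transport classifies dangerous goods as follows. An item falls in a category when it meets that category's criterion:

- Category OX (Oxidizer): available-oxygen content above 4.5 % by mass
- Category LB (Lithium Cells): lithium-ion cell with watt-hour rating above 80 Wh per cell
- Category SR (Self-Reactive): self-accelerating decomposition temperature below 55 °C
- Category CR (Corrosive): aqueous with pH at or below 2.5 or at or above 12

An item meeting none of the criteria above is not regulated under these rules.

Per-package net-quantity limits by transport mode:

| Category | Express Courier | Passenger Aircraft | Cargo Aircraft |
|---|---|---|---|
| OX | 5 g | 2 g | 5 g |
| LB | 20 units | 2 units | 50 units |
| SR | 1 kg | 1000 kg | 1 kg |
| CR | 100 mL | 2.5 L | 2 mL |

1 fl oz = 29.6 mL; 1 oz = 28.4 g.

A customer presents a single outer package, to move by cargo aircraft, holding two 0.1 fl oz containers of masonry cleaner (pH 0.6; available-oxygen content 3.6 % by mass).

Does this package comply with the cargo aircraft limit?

No

The masonry cleaner has pH 0.6, which is ≤ 2.5, so it is Category CR (Corrosive).
Category CR quantity: two 0.1 fl oz containers = 5.92 mL.
That exceeds the Category CR cargo aircraft limit of 2 mL.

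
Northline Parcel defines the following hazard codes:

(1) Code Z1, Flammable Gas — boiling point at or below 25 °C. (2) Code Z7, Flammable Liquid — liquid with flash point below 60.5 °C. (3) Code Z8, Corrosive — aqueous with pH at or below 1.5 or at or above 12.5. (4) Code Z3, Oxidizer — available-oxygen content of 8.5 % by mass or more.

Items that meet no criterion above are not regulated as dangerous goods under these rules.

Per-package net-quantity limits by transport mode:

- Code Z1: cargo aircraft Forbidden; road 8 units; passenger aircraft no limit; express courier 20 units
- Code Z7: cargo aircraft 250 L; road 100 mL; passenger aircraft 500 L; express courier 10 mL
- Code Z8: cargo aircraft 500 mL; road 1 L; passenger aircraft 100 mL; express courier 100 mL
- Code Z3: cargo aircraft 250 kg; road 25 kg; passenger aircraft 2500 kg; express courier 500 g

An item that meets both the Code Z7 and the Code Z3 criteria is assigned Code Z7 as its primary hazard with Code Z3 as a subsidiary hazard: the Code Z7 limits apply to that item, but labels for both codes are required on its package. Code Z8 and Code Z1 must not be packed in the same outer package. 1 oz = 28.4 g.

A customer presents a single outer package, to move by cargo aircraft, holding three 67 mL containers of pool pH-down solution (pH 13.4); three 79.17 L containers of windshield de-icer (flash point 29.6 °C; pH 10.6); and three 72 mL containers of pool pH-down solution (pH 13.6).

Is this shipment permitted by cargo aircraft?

Yes

pH 13.4 meets the Code Z8 criterion (Corrosive), so the pool pH-down solution is Code Z8.
Flash point 29.6 °C meets the Code Z7 criterion (Flammable Liquid), so the windshield de-icer is Code Z7.
pH 13.6 meets the Code Z8 criterion (Corrosive), so the pool pH-down solution is Code Z8.
Code Z8 net quantity: (three 67 mL containers = 201 mL) + (three 72 mL containers = 216 mL) = 417 mL.
417 mL is within the cargo aircraft limit of 500 mL for Code Z8.
Code Z7 quantity: three 79.17 L containers = 237.51 L.
237.51 L is within the cargo aircraft limit of 250 L for Code Z7.
The segregation rule (Code Z8 with Code Z1) does not apply to Code Z8 with Code Z7.
Every hazard code is within its cargo aircraft limit and no segregation rule is violated.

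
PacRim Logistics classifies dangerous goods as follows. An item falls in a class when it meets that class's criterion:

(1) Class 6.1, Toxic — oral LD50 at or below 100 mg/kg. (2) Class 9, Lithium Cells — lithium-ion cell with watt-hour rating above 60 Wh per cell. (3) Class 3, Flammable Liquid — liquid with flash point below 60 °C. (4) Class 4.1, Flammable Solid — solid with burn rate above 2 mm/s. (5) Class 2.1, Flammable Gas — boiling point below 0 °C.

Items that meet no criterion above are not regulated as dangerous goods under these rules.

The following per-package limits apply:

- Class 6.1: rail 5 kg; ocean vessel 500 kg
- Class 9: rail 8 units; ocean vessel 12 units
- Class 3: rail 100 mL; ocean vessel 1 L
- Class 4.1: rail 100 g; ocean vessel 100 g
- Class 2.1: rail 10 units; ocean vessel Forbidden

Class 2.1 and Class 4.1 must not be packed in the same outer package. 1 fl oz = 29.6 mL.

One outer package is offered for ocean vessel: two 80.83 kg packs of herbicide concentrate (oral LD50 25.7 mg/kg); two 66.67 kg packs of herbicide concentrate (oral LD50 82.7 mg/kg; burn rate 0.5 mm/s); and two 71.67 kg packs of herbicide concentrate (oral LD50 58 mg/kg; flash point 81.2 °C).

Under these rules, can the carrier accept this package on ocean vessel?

Yes

With oral LD50 25.7 mg/kg (≤ 100 mg/kg), the herbicide concentrate falls in Class 6.1.
The herbicide concentrate has oral LD50 82.7 mg/kg, which is ≤ 100 mg/kg, so it is Class 6.1 (Toxic).
Oral LD50 58 mg/kg meets the Class 6.1 criterion (Toxic), so the herbicide concentrate is Class 6.1.
Class 6.1 net quantity: (two 80.83 kg packs = 161.66 kg) + (two 66.67 kg packs = 133.34 kg) + (two 71.67 kg packs = 143.34 kg) = 438.34 kg.
438.34 kg is within the ocean vessel limit of 500 kg for Class 6.1.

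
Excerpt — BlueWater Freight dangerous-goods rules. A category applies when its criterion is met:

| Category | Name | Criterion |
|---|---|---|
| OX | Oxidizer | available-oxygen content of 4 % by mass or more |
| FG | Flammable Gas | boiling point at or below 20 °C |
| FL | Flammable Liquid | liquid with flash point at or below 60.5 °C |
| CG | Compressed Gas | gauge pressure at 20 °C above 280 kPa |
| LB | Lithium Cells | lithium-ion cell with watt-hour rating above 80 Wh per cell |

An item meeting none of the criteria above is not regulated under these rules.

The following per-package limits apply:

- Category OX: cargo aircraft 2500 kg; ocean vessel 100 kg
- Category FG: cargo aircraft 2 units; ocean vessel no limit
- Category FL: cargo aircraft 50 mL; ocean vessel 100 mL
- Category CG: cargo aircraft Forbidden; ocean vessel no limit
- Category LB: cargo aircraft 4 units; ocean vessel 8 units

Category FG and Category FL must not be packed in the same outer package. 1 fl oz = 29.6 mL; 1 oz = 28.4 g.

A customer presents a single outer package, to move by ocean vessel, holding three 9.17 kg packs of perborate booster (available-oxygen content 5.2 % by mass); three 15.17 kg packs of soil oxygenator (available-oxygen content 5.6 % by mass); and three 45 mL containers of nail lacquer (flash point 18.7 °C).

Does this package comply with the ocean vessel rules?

Available-oxygen content 5.2 % by mass meets the Category OX criterion (Oxidizer), so the perborate booster is Category OX.
Available-oxygen content 5.6 % by mass meets the Category OX criterion (Oxidizer), so the soil oxygenator is Category OX.
Flash point 18.7 °C meets the Category FL criterion (Flammable Liquid), so the nail lacquer is Category FL.
Category FL quantity: three 45 mL containers = 135 mL.
That exceeds the Category FL ocean vessel limit of 100 mL.
Total Category OX: (three 9.17 kg packs = 27.51 kg) + (three 15.17 kg packs = 45.51 kg) = 73.02 kg.
73.02 kg ≤ 100 kg (ocean vessel limit, Category OX) — within limit.
The segregation rule (Category FG with Category FL) does not apply to Category FL with Category OX.

No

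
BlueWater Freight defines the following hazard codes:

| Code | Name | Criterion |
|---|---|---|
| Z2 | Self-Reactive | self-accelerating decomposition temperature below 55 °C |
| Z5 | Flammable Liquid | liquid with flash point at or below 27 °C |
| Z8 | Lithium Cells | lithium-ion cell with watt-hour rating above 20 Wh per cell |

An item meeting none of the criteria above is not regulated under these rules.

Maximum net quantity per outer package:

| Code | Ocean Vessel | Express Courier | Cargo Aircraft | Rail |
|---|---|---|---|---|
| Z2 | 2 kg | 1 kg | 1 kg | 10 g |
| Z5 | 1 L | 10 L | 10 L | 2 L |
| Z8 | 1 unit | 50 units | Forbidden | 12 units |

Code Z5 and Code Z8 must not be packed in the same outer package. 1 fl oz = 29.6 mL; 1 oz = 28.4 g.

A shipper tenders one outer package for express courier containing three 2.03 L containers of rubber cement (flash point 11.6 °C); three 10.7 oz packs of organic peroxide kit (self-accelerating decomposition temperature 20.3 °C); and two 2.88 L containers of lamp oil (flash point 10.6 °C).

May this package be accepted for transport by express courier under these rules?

Flash point 11.6 °C meets the Code Z5 criterion (Flammable Liquid), so the rubber cement is Code Z5.
With self-accelerating decomposition temperature 20.3 °C (< 55 °C), the organic peroxide kit falls in Code Z2.
Flash point 10.6 °C meets the Code Z5 criterion (Flammable Liquid), so the lamp oil is Code Z5.
Total Code Z5: (three 2.03 L containers = 6.09 L) + (two 2.88 L containers = 5.76 L) = 11.85 L.
11.85 L > 10 L (express courier limit, Code Z5) — over the limit.
Code Z2 quantity: three 10.7 oz packs = 911.64 g.
That is within the Code Z2 express courier limit of 1 kg.
The segregation rule (Code Z5 with Code Z8) does not apply to Code Z5 with Code Z2.

No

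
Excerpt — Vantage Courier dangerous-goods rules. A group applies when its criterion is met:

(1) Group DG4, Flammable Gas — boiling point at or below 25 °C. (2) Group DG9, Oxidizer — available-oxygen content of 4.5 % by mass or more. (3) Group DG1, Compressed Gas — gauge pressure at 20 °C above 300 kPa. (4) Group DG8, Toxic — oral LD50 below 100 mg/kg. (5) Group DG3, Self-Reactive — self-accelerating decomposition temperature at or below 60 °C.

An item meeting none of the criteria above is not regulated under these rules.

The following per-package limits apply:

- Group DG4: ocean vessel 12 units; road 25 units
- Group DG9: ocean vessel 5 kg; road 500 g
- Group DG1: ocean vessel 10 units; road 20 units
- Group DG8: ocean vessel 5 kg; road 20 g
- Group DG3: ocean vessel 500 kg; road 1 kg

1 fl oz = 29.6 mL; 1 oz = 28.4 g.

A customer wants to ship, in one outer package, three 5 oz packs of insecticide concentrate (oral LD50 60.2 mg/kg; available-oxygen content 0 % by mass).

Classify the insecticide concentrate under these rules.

The insecticide concentrate has oral LD50 60.2 mg/kg, which is < 100 mg/kg, so it is Group DG8 (Toxic).

Group DG8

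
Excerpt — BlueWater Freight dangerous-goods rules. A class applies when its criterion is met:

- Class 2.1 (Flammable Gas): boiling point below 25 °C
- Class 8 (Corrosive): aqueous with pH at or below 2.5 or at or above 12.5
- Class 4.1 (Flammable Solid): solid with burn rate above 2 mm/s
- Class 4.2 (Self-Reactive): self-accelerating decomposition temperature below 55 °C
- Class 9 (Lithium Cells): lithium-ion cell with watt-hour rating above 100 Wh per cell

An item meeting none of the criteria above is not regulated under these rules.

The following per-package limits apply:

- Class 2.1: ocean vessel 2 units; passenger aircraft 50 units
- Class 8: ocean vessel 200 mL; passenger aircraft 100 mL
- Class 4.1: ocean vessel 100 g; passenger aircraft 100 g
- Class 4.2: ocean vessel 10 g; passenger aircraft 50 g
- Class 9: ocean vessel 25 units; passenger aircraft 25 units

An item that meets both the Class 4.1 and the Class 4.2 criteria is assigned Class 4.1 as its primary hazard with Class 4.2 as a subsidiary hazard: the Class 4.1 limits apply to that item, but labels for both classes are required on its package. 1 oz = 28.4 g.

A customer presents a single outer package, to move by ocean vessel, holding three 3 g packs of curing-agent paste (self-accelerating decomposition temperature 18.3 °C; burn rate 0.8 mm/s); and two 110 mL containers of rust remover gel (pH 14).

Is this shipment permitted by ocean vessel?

No

The curing-agent paste has self-accelerating decomposition temperature 18.3 °C, which is < 55 °C, so it is Class 4.2 (Self-Reactive).
pH 14 meets the Class 8 criterion (Corrosive), so the rust remover gel is Class 8.
Class 4.2 quantity: three 3 g packs = 9 g.
That is within the Class 4.2 ocean vessel limit of 10 g.
Class 8 quantity: two 110 mL containers = 220 mL.
220 mL > 200 mL (ocean vessel limit, Class 8) — over the limit.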